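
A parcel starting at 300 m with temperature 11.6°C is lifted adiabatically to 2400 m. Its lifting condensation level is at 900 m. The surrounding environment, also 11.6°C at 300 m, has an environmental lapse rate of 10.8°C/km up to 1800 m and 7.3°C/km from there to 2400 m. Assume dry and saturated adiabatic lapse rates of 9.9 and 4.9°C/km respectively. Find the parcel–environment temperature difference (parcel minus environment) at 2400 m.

+7.29°C (parcel warmer than environment)

Parcel:
  300 → 900 m (dry, 9.9°C/km): ΔT = -9.9 × 0.6 = -5.94°C → T = 5.66°C
  900 → 2400 m (saturated, 4.9°C/km): ΔT = -4.9 × 1.5 = -7.35°C → T = -1.69°C
Environment:
  300 → 1800 m (environment, lower layer, 10.8°C/km): ΔT = -10.8 × 1.5 = -16.2°C → T = -4.6°C
  1800 → 2400 m (environment, upper layer, 7.3°C/km): ΔT = -7.3 × 0.6 = -4.38°C → T = -8.98°C
T_parcel − T_env = -1.69 − (-8.98) = +7.29°C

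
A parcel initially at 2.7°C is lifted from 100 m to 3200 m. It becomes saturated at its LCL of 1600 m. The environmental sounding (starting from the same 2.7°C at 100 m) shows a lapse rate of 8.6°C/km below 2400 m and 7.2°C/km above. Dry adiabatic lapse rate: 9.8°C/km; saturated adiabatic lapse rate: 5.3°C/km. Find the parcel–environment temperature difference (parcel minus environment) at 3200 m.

Parcel:
  Dry to 1600 m: -9.8 × 1.5 km = -14.7°C, so T = -12°C.
  Saturated to 3200 m: -5.3 × 1.6 km = -8.48°C, so T = -20.48°C.
Environment:
  Environment, lower layer to 2400 m: -8.6 × 2.3 km = -19.78°C, so T = -17.08°C.
  Environment, upper layer to 3200 m: -7.2 × 0.8 km = -5.76°C, so T = -22.84°C.
T_parcel − T_env = -20.48 − (-22.84) = +2.36°C

+2.36°C (parcel warmer than environment)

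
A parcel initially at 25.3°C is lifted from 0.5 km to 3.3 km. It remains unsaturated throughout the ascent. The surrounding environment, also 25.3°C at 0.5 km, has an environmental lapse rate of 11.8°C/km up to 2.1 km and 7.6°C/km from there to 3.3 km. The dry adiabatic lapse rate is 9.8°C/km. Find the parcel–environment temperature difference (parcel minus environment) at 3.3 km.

Parcel:
  500–3300 m, dry: Δz = 2.8 km ⇒ ΔT = -27.44°C; T = -2.14°C
Environment:
  500–2100 m, environment, lower layer: Δz = 1.6 km ⇒ ΔT = -18.88°C; T = 6.42°C
  2100–3300 m, environment, upper layer: Δz = 1.2 km ⇒ ΔT = -9.12°C; T = -2.7°C
T_parcel − T_env = -2.14 − (-2.7) = +0.56°C

+0.56°C (parcel warmer than environment)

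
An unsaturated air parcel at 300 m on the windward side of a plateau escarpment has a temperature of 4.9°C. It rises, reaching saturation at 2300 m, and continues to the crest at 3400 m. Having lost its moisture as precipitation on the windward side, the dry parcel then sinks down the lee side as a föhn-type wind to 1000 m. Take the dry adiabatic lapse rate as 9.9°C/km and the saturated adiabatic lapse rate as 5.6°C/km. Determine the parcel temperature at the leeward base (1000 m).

2.7°C

300 → 2300 m (dry, 9.9°C/km): ΔT = -9.9 × 2 = -19.8°C → T = -14.9°C
2300 → 3400 m (saturated, 5.6°C/km): ΔT = -5.6 × 1.1 = -6.16°C → T = -21.06°C
3400 → 1000 m (dry descent, 9.9°C/km): ΔT = +9.9 × 2.4 = +23.76°C → T = 2.7°C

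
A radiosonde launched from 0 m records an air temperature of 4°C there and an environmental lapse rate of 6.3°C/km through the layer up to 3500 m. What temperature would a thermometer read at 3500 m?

-18.05°C

From 0 m to 3500 m (environmental): cools by 6.3 × 3.5 = 22.05°C, giving -18.05°C.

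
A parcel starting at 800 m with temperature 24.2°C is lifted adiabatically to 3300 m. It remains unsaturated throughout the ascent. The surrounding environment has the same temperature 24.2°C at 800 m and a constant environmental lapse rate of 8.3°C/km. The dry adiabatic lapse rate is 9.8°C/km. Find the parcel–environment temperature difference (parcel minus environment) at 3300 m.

Parcel:
  From 800 m to 3300 m (dry): cools by 9.8 × 2.5 = 24.5°C, giving -0.3°C.
Environment:
  From 800 m to 3300 m (environment): cools by 8.3 × 2.5 = 20.75°C, giving 3.45°C.
T_parcel − T_env = -0.3 − 3.45 = -3.75°C

-3.75°C (parcel cooler than environment)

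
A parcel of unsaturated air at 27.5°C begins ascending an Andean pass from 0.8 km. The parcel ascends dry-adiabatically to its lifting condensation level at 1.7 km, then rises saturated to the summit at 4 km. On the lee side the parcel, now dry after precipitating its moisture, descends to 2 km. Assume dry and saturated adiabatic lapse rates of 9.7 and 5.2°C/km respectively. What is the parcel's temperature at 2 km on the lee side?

26.21°C

Dry to 1700 m: -9.7 × 0.9 km = -8.73°C, so T = 18.77°C.
Saturated to 4000 m: -5.2 × 2.3 km = -11.96°C, so T = 6.81°C.
Dry descent to 2000 m: +9.7 × 2 km = +19.4°C, so T = 26.21°C.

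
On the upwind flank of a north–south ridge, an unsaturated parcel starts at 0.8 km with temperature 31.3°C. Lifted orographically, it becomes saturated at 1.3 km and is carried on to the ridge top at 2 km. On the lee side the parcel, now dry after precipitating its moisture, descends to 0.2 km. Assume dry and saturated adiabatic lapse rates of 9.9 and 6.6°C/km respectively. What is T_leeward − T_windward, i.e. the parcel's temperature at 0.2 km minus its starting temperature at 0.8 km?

800 → 1300 m (dry, 9.9°C/km): ΔT = -9.9 × 0.5 = -4.95°C → T = 26.35°C
1300 → 2000 m (saturated, 6.6°C/km): ΔT = -6.6 × 0.7 = -4.62°C → T = 21.73°C
2000 → 200 m (dry descent, 9.9°C/km): ΔT = +9.9 × 1.8 = +17.82°C → T = 39.55°C
Net change vs windward start: 39.55 − 31.3 = +8.25°C

+8.25°C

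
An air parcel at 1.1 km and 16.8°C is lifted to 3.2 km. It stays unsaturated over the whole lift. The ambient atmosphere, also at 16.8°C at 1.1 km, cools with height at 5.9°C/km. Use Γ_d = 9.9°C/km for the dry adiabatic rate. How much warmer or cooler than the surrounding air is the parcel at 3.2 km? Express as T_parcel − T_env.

-8.4°C (parcel cooler than environment)

Parcel:
  1100 → 3200 m (dry, 9.9°C/km): ΔT = -9.9 × 2.1 = -20.79°C → T = -3.99°C
Environment:
  1100 → 3200 m (environment, 5.9°C/km): ΔT = -5.9 × 2.1 = -12.39°C → T = 4.41°C
T_parcel − T_env = -3.99 − 4.41 = -8.4°C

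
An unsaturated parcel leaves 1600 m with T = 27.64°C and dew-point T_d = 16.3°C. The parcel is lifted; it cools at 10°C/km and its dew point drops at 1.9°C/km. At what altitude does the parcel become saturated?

3000 m

T and T_d converge at 10 − 1.9 = 8.1°C per km
Height above start = (27.64 − 16.3) / 8.1 = 1.4 km
LCL altitude = 1600 m + 1400 m = 3000 m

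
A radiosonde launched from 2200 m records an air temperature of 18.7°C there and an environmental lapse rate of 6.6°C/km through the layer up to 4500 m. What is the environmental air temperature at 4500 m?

From 2200 m to 4500 m (environmental): cools by 6.6 × 2.3 = 15.18°C, giving 3.52°C.

3.52°C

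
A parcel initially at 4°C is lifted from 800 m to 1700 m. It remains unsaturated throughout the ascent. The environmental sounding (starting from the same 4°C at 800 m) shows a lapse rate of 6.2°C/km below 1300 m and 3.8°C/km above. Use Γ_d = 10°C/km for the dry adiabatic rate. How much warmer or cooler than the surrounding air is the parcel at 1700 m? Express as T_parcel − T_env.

Parcel:
  800 → 1700 m (dry, 10°C/km): ΔT = -10 × 0.9 = -9°C → T = -5°C
Environment:
  800 → 1300 m (environment, lower layer, 6.2°C/km): ΔT = -6.2 × 0.5 = -3.1°C → T = 0.9°C
  1300 → 1700 m (environment, upper layer, 3.8°C/km): ΔT = -3.8 × 0.4 = -1.52°C → T = -0.62°C
T_parcel − T_env = -5 − (-0.62) = -4.38°C

-4.38°C (parcel cooler than environment)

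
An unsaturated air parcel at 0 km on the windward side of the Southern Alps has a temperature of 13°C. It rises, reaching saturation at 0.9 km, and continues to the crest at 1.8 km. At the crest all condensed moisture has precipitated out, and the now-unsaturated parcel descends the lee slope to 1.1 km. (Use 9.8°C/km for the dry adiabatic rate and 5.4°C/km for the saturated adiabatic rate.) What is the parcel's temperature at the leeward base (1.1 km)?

0–900 m, dry: Δz = 0.9 km ⇒ ΔT = -8.82°C; T = 4.18°C
900–1800 m, saturated: Δz = 0.9 km ⇒ ΔT = -4.86°C; T = -0.68°C
1800–1100 m, dry descent: Δz = 0.7 km ⇒ ΔT = +6.86°C; T = 6.18°C

6.18°C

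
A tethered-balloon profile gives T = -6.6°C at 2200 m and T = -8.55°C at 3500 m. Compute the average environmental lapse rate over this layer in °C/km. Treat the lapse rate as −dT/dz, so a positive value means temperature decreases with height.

1.5°C/km

Γ = −ΔT/Δz = (-6.6 − (-8.55)) / (3500 − 2200) m
  = 1.95°C / 1.3 km = 1.5°C/km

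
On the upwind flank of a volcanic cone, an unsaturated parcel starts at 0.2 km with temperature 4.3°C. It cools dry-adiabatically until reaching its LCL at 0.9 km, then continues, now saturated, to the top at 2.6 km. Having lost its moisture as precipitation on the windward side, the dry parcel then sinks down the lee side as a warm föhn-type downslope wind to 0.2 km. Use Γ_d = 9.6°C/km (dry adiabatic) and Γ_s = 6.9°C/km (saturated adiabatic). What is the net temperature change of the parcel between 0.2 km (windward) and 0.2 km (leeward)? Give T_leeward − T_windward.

+4.59°C

200 → 900 m (dry, 9.6°C/km): ΔT = -9.6 × 0.7 = -6.72°C → T = -2.42°C
900 → 2600 m (saturated, 6.9°C/km): ΔT = -6.9 × 1.7 = -11.73°C → T = -14.15°C
2600 → 200 m (dry descent, 9.6°C/km): ΔT = +9.6 × 2.4 = +23.04°C → T = 8.89°C
Net change vs windward start: 8.89 − 4.3 = +4.59°C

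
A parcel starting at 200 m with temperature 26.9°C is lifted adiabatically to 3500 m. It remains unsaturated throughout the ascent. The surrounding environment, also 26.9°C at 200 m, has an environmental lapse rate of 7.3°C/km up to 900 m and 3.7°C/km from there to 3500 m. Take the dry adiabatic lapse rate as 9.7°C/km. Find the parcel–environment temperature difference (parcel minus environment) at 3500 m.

-17.28°C (parcel cooler than environment)

Parcel:
  200 → 3500 m (dry, 9.7°C/km): ΔT = -9.7 × 3.3 = -32.01°C → T = -5.11°C
Environment:
  200 → 900 m (environment, lower layer, 7.3°C/km): ΔT = -7.3 × 0.7 = -5.11°C → T = 21.79°C
  900 → 3500 m (environment, upper layer, 3.7°C/km): ΔT = -3.7 × 2.6 = -9.62°C → T = 12.17°C
T_parcel − T_env = -5.11 − 12.17 = -17.28°C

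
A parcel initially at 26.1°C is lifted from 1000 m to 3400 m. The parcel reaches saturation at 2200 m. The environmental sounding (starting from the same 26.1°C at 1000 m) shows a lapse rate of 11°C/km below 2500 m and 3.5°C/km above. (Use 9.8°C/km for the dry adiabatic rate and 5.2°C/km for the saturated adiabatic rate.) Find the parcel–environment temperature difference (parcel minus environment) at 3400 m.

Parcel:
  1000 → 2200 m (dry, 9.8°C/km): ΔT = -9.8 × 1.2 = -11.76°C → T = 14.34°C
  2200 → 3400 m (saturated, 5.2°C/km): ΔT = -5.2 × 1.2 = -6.24°C → T = 8.1°C
Environment:
  1000 → 2500 m (environment, lower layer, 11°C/km): ΔT = -11 × 1.5 = -16.5°C → T = 9.6°C
  2500 → 3400 m (environment, upper layer, 3.5°C/km): ΔT = -3.5 × 0.9 = -3.15°C → T = 6.45°C
T_parcel − T_env = 8.1 − 6.45 = +1.65°C

+1.65°C (parcel warmer than environment)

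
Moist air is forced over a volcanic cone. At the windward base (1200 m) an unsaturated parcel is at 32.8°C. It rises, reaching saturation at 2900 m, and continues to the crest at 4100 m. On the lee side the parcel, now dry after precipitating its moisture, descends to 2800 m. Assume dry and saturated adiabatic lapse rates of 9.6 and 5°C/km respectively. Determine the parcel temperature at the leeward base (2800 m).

1200 → 2900 m (dry, 9.6°C/km): ΔT = -9.6 × 1.7 = -16.32°C → T = 16.48°C
2900 → 4100 m (saturated, 5°C/km): ΔT = -5 × 1.2 = -6°C → T = 10.48°C
4100 → 2800 m (dry descent, 9.6°C/km): ΔT = +9.6 × 1.3 = +12.48°C → T = 22.96°C

22.96°C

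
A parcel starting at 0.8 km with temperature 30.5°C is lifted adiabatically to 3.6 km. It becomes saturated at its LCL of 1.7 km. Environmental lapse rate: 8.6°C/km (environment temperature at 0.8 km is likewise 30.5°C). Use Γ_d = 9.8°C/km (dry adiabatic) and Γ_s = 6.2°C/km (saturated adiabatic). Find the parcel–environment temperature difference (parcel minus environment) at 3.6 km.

Parcel:
  800 → 1700 m (dry, 9.8°C/km): ΔT = -9.8 × 0.9 = -8.82°C → T = 21.68°C
  1700 → 3600 m (saturated, 6.2°C/km): ΔT = -6.2 × 1.9 = -11.78°C → T = 9.9°C
Environment:
  800 → 3600 m (environment, 8.6°C/km): ΔT = -8.6 × 2.8 = -24.08°C → T = 6.42°C
T_parcel − T_env = 9.9 − 6.42 = +3.48°C

+3.48°C (parcel warmer than environment)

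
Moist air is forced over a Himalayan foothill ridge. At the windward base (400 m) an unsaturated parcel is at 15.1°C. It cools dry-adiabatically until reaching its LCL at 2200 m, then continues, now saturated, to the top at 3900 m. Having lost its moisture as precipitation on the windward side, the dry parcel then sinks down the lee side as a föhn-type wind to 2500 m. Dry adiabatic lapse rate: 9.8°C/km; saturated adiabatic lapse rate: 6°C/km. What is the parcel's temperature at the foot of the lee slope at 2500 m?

400–2200 m, dry: Δz = 1.8 km ⇒ ΔT = -17.64°C; T = -2.54°C
2200–3900 m, saturated: Δz = 1.7 km ⇒ ΔT = -10.2°C; T = -12.74°C
3900–2500 m, dry descent: Δz = 1.4 km ⇒ ΔT = +13.72°C; T = 0.98°C

0.98°C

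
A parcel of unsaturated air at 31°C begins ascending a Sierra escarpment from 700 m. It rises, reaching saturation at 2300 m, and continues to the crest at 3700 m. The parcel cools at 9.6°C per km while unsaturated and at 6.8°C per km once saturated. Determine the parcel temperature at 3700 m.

6.12°C

From 700 m to 2300 m (dry): cools by 9.6 × 1.6 = 15.36°C, giving 15.64°C.
From 2300 m to 3700 m (saturated): cools by 6.8 × 1.4 = 9.52°C, giving 6.12°C.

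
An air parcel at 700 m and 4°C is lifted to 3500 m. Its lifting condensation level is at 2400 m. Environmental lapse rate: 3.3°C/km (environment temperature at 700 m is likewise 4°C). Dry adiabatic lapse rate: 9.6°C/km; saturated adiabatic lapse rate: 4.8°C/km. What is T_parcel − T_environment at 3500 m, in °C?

-12.36°C (parcel cooler than environment)

Parcel:
  From 700 m to 2400 m (dry): cools by 9.6 × 1.7 = 16.32°C, giving -12.32°C.
  From 2400 m to 3500 m (saturated): cools by 4.8 × 1.1 = 5.28°C, giving -17.6°C.
Environment:
  From 700 m to 3500 m (environment): cools by 3.3 × 2.8 = 9.24°C, giving -5.24°C.
T_parcel − T_env = -17.6 − (-5.24) = -12.36°C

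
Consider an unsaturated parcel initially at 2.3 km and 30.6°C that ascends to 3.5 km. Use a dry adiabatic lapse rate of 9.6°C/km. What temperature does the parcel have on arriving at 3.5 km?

2300 → 3500 m (dry adiabatic, 9.6°C/km): ΔT = -9.6 × 1.2 = -11.52°C → T = 19.08°C

19.08°C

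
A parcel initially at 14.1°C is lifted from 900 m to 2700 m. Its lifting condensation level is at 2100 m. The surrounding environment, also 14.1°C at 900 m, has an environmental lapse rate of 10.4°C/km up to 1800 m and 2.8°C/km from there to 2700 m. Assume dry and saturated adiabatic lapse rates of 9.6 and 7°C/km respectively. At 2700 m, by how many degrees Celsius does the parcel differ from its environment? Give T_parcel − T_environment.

-3.84°C (parcel cooler than environment)

Parcel:
  From 900 m to 2100 m (dry): cools by 9.6 × 1.2 = 11.52°C, giving 2.58°C.
  From 2100 m to 2700 m (saturated): cools by 7 × 0.6 = 4.2°C, giving -1.62°C.
Environment:
  From 900 m to 1800 m (environment, lower layer): cools by 10.4 × 0.9 = 9.36°C, giving 4.74°C.
  From 1800 m to 2700 m (environment, upper layer): cools by 2.8 × 0.9 = 2.52°C, giving 2.22°C.
T_parcel − T_env = -1.62 − 2.22 = -3.84°C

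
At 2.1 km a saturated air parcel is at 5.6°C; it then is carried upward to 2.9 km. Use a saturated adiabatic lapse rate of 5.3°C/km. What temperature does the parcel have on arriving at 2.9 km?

1.36°C

2100–2900 m, saturated adiabatic: Δz = 0.8 km ⇒ ΔT = -4.24°C; T = 1.36°C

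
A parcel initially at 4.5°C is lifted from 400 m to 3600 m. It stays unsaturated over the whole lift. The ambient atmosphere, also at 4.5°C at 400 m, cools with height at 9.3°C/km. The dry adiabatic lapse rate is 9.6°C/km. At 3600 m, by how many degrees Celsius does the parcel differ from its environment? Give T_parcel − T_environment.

-0.96°C (parcel cooler than environment)

Parcel:
  Dry to 3600 m: -9.6 × 3.2 km = -30.72°C, so T = -26.22°C.
Environment:
  Environment to 3600 m: -9.3 × 3.2 km = -29.76°C, so T = -25.26°C.
T_parcel − T_env = -26.22 − (-25.26) = -0.96°C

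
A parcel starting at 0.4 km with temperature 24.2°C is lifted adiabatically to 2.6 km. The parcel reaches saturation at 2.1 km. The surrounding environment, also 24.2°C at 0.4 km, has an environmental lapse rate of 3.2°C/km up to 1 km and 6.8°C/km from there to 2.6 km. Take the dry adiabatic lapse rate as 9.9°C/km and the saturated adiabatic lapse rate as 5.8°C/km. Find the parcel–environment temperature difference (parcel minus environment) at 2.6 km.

Parcel:
  400–2100 m, dry: Δz = 1.7 km ⇒ ΔT = -16.83°C; T = 7.37°C
  2100–2600 m, saturated: Δz = 0.5 km ⇒ ΔT = -2.9°C; T = 4.47°C
Environment:
  400–1000 m, environment, lower layer: Δz = 0.6 km ⇒ ΔT = -1.92°C; T = 22.28°C
  1000–2600 m, environment, upper layer: Δz = 1.6 km ⇒ ΔT = -10.88°C; T = 11.4°C
T_parcel − T_env = 4.47 − 11.4 = -6.93°C

-6.93°C (parcel cooler than environment)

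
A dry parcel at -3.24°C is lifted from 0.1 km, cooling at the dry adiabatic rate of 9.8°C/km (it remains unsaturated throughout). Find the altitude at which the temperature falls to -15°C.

Height above start = (-3.24 − (-15)) / 9.8 = 1.2 km
Altitude = 100 m + 1200 m = 1300 m

1.3 km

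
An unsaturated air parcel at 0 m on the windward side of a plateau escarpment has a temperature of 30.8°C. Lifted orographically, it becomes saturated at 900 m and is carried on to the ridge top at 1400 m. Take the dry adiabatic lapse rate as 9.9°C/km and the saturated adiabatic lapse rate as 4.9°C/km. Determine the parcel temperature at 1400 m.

0 → 900 m (dry, 9.9°C/km): ΔT = -9.9 × 0.9 = -8.91°C → T = 21.89°C
900 → 1400 m (saturated, 4.9°C/km): ΔT = -4.9 × 0.5 = -2.45°C → T = 19.44°C

19.44°C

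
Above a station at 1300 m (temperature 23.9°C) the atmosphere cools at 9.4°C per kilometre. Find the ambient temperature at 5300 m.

From 1300 m to 5300 m (environmental): cools by 9.4 × 4 = 37.6°C, giving -13.7°C.

-13.7°C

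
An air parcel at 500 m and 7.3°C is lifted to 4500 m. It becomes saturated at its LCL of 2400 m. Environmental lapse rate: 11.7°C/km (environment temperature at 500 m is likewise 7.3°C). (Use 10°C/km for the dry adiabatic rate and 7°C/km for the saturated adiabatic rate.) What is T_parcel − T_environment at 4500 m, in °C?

+13.1°C (parcel warmer than environment)

Parcel:
  Dry to 2400 m: -10 × 1.9 km = -19°C, so T = -11.7°C.
  Saturated to 4500 m: -7 × 2.1 km = -14.7°C, so T = -26.4°C.
Environment:
  Environment to 4500 m: -11.7 × 4 km = -46.8°C, so T = -39.5°C.
T_parcel − T_env = -26.4 − (-39.5) = +13.1°C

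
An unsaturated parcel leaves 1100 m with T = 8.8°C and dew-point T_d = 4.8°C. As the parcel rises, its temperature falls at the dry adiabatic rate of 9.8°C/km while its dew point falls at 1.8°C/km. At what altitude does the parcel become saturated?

T and T_d converge at 9.8 − 1.8 = 8°C per km
Height above start = (8.8 − 4.8) / 8 = 0.5 km
LCL altitude = 1100 m + 500 m = 1600 m

1600 m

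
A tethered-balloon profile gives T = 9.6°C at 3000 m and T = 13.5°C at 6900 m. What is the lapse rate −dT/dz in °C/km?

Γ = −ΔT/Δz = (9.6 − 13.5) / (6900 − 3000) m
  = -3.9°C / 3.9 km = -1°C/km

-1°C/km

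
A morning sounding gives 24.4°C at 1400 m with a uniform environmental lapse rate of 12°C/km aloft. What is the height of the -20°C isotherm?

5100 m

Height above start = (24.4 − (-20)) / 12 = 3.7 km
Altitude = 1400 m + 3700 m = 5100 m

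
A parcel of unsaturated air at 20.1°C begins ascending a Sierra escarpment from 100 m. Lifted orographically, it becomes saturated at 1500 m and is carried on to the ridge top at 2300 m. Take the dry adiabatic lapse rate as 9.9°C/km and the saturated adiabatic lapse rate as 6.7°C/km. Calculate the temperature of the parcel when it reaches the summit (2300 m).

0.88°C

From 100 m to 1500 m (dry): cools by 9.9 × 1.4 = 13.86°C, giving 6.24°C.
From 1500 m to 2300 m (saturated): cools by 6.7 × 0.8 = 5.36°C, giving 0.88°C.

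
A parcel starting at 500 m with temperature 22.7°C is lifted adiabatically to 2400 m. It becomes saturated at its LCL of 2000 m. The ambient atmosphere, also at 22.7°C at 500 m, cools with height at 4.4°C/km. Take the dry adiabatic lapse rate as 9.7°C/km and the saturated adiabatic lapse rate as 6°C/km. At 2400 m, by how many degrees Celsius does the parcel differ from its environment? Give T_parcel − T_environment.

-8.59°C (parcel cooler than environment)

Parcel:
  From 500 m to 2000 m (dry): cools by 9.7 × 1.5 = 14.55°C, giving 8.15°C.
  From 2000 m to 2400 m (saturated): cools by 6 × 0.4 = 2.4°C, giving 5.75°C.
Environment:
  From 500 m to 2400 m (environment): cools by 4.4 × 1.9 = 8.36°C, giving 14.34°C.
T_parcel − T_env = 5.75 − 14.34 = -8.59°C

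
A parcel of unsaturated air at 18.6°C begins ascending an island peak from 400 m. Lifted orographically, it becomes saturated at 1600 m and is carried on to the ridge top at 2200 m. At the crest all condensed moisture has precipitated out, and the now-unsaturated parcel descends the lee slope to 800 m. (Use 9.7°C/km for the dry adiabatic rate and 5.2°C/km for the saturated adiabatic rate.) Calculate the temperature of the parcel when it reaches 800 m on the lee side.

400 → 1600 m (dry, 9.7°C/km): ΔT = -9.7 × 1.2 = -11.64°C → T = 6.96°C
1600 → 2200 m (saturated, 5.2°C/km): ΔT = -5.2 × 0.6 = -3.12°C → T = 3.84°C
2200 → 800 m (dry descent, 9.7°C/km): ΔT = +9.7 × 1.4 = +13.58°C → T = 17.42°C

17.42°C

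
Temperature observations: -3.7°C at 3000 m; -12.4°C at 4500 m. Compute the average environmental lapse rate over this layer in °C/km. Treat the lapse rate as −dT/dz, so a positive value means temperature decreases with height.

5.8°C/km

Γ = −ΔT/Δz = (-3.7 − (-12.4)) / (4500 − 3000) m
  = 8.7°C / 1.5 km = 5.8°C/km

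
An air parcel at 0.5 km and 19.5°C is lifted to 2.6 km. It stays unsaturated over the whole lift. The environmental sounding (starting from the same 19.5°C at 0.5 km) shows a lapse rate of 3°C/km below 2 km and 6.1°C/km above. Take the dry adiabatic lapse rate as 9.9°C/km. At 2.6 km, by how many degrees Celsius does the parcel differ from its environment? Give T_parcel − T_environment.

-12.63°C (parcel cooler than environment)

Parcel:
  Dry to 2600 m: -9.9 × 2.1 km = -20.79°C, so T = -1.29°C.
Environment:
  Environment, lower layer to 2000 m: -3 × 1.5 km = -4.5°C, so T = 15°C.
  Environment, upper layer to 2600 m: -6.1 × 0.6 km = -3.66°C, so T = 11.34°C.
T_parcel − T_env = -1.29 − 11.34 = -12.63°C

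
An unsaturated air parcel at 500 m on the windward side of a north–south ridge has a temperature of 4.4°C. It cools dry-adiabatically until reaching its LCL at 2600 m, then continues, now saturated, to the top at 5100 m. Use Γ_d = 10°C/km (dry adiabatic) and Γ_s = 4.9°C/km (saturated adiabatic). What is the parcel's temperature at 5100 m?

-28.85°C

500–2600 m, dry: Δz = 2.1 km ⇒ ΔT = -21°C; T = -16.6°C
2600–5100 m, saturated: Δz = 2.5 km ⇒ ΔT = -12.25°C; T = -28.85°C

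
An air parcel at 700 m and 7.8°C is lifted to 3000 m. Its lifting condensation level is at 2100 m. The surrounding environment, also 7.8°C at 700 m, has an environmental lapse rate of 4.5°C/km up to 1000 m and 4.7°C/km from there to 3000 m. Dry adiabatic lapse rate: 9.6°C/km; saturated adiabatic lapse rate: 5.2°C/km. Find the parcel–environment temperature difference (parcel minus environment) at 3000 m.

-7.37°C (parcel cooler than environment)

Parcel:
  700–2100 m, dry: Δz = 1.4 km ⇒ ΔT = -13.44°C; T = -5.64°C
  2100–3000 m, saturated: Δz = 0.9 km ⇒ ΔT = -4.68°C; T = -10.32°C
Environment:
  700–1000 m, environment, lower layer: Δz = 0.3 km ⇒ ΔT = -1.35°C; T = 6.45°C
  1000–3000 m, environment, upper layer: Δz = 2 km ⇒ ΔT = -9.4°C; T = -2.95°C
T_parcel − T_env = -10.32 − (-2.95) = -7.37°C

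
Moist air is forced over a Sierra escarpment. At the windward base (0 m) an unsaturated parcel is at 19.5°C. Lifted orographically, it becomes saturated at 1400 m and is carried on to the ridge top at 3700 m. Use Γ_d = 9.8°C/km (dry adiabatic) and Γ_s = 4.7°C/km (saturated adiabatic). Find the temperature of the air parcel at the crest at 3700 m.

-5.03°C

0 → 1400 m (dry, 9.8°C/km): ΔT = -9.8 × 1.4 = -13.72°C → T = 5.78°C
1400 → 3700 m (saturated, 4.7°C/km): ΔT = -4.7 × 2.3 = -10.81°C → T = -5.03°C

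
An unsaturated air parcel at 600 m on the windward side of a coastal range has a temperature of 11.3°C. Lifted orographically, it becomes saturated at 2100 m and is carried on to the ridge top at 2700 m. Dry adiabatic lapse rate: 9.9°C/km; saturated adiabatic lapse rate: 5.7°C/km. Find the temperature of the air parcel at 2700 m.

600 → 2100 m (dry, 9.9°C/km): ΔT = -9.9 × 1.5 = -14.85°C → T = -3.55°C
2100 → 2700 m (saturated, 5.7°C/km): ΔT = -5.7 × 0.6 = -3.42°C → T = -6.97°C

-6.97°C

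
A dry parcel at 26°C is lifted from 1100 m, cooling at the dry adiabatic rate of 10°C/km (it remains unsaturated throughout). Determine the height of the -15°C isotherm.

Height above start = (26 − (-15)) / 10 = 4.1 km
Altitude = 1100 m + 4100 m = 5200 m

5200 m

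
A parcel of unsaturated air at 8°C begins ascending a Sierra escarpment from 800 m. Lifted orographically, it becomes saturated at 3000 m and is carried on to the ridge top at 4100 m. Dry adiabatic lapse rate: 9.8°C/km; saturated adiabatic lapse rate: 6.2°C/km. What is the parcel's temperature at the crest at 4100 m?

-20.38°C

800 → 3000 m (dry, 9.8°C/km): ΔT = -9.8 × 2.2 = -21.56°C → T = -13.56°C
3000 → 4100 m (saturated, 6.2°C/km): ΔT = -6.2 × 1.1 = -6.82°C → T = -20.38°C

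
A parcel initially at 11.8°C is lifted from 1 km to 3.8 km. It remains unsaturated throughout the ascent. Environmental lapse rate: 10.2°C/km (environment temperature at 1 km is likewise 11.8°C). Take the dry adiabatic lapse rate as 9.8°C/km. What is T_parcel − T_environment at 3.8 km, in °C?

Parcel:
  Dry to 3800 m: -9.8 × 2.8 km = -27.44°C, so T = -15.64°C.
Environment:
  Environment to 3800 m: -10.2 × 2.8 km = -28.56°C, so T = -16.76°C.
T_parcel − T_env = -15.64 − (-16.76) = +1.12°C

+1.12°C (parcel warmer than environment)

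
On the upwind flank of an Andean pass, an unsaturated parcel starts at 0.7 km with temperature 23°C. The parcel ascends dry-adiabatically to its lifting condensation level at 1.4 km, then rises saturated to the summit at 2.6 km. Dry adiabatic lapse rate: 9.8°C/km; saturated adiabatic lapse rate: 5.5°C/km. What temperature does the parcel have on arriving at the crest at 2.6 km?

700 → 1400 m (dry, 9.8°C/km): ΔT = -9.8 × 0.7 = -6.86°C → T = 16.14°C
1400 → 2600 m (saturated, 5.5°C/km): ΔT = -5.5 × 1.2 = -6.6°C → T = 9.54°C

9.54°C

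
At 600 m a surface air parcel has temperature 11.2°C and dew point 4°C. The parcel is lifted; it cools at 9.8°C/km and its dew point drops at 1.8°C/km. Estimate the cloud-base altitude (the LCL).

1500 m

T and T_d converge at 9.8 − 1.8 = 8°C per km
Height above start = (11.2 − 4) / 8 = 0.9 km
LCL altitude = 600 m + 900 m = 1500 m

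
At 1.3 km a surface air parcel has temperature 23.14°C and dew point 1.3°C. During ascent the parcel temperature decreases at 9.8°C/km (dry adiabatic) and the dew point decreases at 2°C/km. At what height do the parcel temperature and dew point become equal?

T and T_d converge at 9.8 − 2 = 7.8°C per km
Height above start = (23.14 − 1.3) / 7.8 = 2.8 km
LCL altitude = 1300 m + 2800 m = 4100 m

4.1 km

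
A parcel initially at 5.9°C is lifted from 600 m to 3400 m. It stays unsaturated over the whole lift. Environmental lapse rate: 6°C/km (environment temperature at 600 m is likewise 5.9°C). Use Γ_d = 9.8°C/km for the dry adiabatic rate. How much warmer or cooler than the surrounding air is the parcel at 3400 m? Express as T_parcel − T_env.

-10.64°C (parcel cooler than environment)

Parcel:
  600 → 3400 m (dry, 9.8°C/km): ΔT = -9.8 × 2.8 = -27.44°C → T = -21.54°C
Environment:
  600 → 3400 m (environment, 6°C/km): ΔT = -6 × 2.8 = -16.8°C → T = -10.9°C
T_parcel − T_env = -21.54 − (-10.9) = -10.64°C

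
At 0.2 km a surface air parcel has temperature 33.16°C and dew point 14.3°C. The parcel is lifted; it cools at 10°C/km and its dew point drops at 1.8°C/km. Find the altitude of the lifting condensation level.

T and T_d converge at 10 − 1.8 = 8.2°C per km
Height above start = (33.16 − 14.3) / 8.2 = 2.3 km
LCL altitude = 200 m + 2300 m = 2500 m

2.5 km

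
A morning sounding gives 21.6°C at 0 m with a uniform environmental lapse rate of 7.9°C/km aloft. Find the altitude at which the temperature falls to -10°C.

Height above start = (21.6 − (-10)) / 7.9 = 4 km
Altitude = 0 m + 4000 m = 4000 m

4000 m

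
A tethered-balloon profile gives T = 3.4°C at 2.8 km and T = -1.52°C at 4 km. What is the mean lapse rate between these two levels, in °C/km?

Γ = −ΔT/Δz = (3.4 − (-1.52)) / (4000 − 2800) m
  = 4.92°C / 1.2 km = 4.1°C/km

4.1°C/km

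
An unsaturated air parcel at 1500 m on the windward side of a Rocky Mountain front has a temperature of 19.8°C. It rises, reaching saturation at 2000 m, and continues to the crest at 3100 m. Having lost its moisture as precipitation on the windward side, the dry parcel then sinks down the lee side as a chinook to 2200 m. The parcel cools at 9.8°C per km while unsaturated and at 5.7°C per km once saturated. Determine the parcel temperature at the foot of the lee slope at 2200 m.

1500 → 2000 m (dry, 9.8°C/km): ΔT = -9.8 × 0.5 = -4.9°C → T = 14.9°C
2000 → 3100 m (saturated, 5.7°C/km): ΔT = -5.7 × 1.1 = -6.27°C → T = 8.63°C
3100 → 2200 m (dry descent, 9.8°C/km): ΔT = +9.8 × 0.9 = +8.82°C → T = 17.45°C

17.45°C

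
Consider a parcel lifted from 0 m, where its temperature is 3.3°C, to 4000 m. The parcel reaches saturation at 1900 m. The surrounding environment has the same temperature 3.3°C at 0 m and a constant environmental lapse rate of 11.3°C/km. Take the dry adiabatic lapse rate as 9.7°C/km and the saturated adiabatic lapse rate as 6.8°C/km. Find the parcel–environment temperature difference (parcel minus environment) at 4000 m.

+12.49°C (parcel warmer than environment)

Parcel:
  Dry to 1900 m: -9.7 × 1.9 km = -18.43°C, so T = -15.13°C.
  Saturated to 4000 m: -6.8 × 2.1 km = -14.28°C, so T = -29.41°C.
Environment:
  Environment to 4000 m: -11.3 × 4 km = -45.2°C, so T = -41.9°C.
T_parcel − T_env = -29.41 − (-41.9) = +12.49°C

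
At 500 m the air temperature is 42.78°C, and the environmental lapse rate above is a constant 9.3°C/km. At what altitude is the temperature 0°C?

Height above start = (42.78 − 0) / 9.3 = 4.6 km
Altitude = 500 m + 4600 m = 5100 m

5100 m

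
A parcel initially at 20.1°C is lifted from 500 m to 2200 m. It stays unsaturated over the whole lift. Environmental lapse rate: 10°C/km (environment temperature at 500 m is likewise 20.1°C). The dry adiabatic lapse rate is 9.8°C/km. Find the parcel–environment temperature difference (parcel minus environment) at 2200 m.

+0.34°C (parcel warmer than environment)

Parcel:
  500 → 2200 m (dry, 9.8°C/km): ΔT = -9.8 × 1.7 = -16.66°C → T = 3.44°C
Environment:
  500 → 2200 m (environment, 10°C/km): ΔT = -10 × 1.7 = -17°C → T = 3.1°C
T_parcel − T_env = 3.44 − 3.1 = +0.34°C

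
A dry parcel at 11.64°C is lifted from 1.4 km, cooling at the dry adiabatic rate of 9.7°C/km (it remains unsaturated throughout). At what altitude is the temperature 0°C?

2.6 km

Height above start = (11.64 − 0) / 9.7 = 1.2 km
Altitude = 1400 m + 1200 m = 2600 m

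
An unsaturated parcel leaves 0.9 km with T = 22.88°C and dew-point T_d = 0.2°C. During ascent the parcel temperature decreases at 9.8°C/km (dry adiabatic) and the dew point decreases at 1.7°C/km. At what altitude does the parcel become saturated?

T and T_d converge at 9.8 − 1.7 = 8.1°C per km
Height above start = (22.88 − 0.2) / 8.1 = 2.8 km
LCL altitude = 900 m + 2800 m = 3700 m

3.7 km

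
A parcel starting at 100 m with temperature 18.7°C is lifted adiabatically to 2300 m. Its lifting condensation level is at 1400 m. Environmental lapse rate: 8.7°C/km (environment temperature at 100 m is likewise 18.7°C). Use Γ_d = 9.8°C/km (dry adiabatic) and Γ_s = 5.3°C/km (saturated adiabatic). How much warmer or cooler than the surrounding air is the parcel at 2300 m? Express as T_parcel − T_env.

+1.63°C (parcel warmer than environment)

Parcel:
  Dry to 1400 m: -9.8 × 1.3 km = -12.74°C, so T = 5.96°C.
  Saturated to 2300 m: -5.3 × 0.9 km = -4.77°C, so T = 1.19°C.
Environment:
  Environment to 2300 m: -8.7 × 2.2 km = -19.14°C, so T = -0.44°C.
T_parcel − T_env = 1.19 − (-0.44) = +1.63°C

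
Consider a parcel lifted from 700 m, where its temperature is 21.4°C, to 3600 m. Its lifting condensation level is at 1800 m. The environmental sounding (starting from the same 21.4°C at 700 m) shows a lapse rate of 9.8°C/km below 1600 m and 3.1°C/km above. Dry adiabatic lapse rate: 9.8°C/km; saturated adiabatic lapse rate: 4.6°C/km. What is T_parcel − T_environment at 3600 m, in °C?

Parcel:
  From 700 m to 1800 m (dry): cools by 9.8 × 1.1 = 10.78°C, giving 10.62°C.
  From 1800 m to 3600 m (saturated): cools by 4.6 × 1.8 = 8.28°C, giving 2.34°C.
Environment:
  From 700 m to 1600 m (environment, lower layer): cools by 9.8 × 0.9 = 8.82°C, giving 12.58°C.
  From 1600 m to 3600 m (environment, upper layer): cools by 3.1 × 2 = 6.2°C, giving 6.38°C.
T_parcel − T_env = 2.34 − 6.38 = -4.04°C

-4.04°C (parcel cooler than environment)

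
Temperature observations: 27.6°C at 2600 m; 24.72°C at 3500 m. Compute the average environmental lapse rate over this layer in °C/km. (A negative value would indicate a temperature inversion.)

3.2°C/km

Γ = −ΔT/Δz = (27.6 − 24.72) / (3500 − 2600) m
  = 2.88°C / 0.9 km = 3.2°C/km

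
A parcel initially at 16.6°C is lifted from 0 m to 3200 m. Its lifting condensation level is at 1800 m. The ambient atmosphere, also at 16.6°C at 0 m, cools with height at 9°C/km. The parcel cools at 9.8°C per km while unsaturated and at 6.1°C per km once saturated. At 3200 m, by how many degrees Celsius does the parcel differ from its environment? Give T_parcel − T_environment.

Parcel:
  0 → 1800 m (dry, 9.8°C/km): ΔT = -9.8 × 1.8 = -17.64°C → T = -1.04°C
  1800 → 3200 m (saturated, 6.1°C/km): ΔT = -6.1 × 1.4 = -8.54°C → T = -9.58°C
Environment:
  0 → 3200 m (environment, 9°C/km): ΔT = -9 × 3.2 = -28.8°C → T = -12.2°C
T_parcel − T_env = -9.58 − (-12.2) = +2.62°C

+2.62°C (parcel warmer than environment)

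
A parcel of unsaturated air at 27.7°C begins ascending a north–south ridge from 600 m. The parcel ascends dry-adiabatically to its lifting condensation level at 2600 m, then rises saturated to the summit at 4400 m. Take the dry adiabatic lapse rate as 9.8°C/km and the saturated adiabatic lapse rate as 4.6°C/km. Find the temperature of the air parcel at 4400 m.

Dry to 2600 m: -9.8 × 2 km = -19.6°C, so T = 8.1°C.
Saturated to 4400 m: -4.6 × 1.8 km = -8.28°C, so T = -0.18°C.

-0.18°C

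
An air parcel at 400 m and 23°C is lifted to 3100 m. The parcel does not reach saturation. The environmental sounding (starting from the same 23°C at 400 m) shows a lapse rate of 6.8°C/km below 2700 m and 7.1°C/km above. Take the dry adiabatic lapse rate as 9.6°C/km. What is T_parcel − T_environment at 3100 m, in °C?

Parcel:
  400–3100 m, dry: Δz = 2.7 km ⇒ ΔT = -25.92°C; T = -2.92°C
Environment:
  400–2700 m, environment, lower layer: Δz = 2.3 km ⇒ ΔT = -15.64°C; T = 7.36°C
  2700–3100 m, environment, upper layer: Δz = 0.4 km ⇒ ΔT = -2.84°C; T = 4.52°C
T_parcel − T_env = -2.92 − 4.52 = -7.44°C

-7.44°C (parcel cooler than environment)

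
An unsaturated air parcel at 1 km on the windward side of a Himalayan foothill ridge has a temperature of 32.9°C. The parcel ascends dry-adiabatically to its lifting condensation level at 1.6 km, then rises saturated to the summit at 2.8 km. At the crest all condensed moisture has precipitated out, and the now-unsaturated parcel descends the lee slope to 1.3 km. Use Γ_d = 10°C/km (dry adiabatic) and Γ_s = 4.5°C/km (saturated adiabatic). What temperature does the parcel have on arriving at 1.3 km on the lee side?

1000–1600 m, dry: Δz = 0.6 km ⇒ ΔT = -6°C; T = 26.9°C
1600–2800 m, saturated: Δz = 1.2 km ⇒ ΔT = -5.4°C; T = 21.5°C
2800–1300 m, dry descent: Δz = 1.5 km ⇒ ΔT = +15°C; T = 36.5°C

36.5°C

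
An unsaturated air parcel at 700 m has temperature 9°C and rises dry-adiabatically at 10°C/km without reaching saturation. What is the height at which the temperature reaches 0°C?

1600 m

Height above start = (9 − 0) / 10 = 0.9 km
Altitude = 700 m + 900 m = 1600 m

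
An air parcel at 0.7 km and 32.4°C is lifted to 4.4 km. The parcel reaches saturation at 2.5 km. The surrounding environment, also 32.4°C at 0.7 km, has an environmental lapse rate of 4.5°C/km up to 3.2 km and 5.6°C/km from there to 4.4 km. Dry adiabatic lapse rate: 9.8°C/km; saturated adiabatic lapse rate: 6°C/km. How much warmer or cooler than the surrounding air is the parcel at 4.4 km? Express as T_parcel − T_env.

-11.07°C (parcel cooler than environment)

Parcel:
  From 700 m to 2500 m (dry): cools by 9.8 × 1.8 = 17.64°C, giving 14.76°C.
  From 2500 m to 4400 m (saturated): cools by 6 × 1.9 = 11.4°C, giving 3.36°C.
Environment:
  From 700 m to 3200 m (environment, lower layer): cools by 4.5 × 2.5 = 11.25°C, giving 21.15°C.
  From 3200 m to 4400 m (environment, upper layer): cools by 5.6 × 1.2 = 6.72°C, giving 14.43°C.
T_parcel − T_env = 3.36 − 14.43 = -11.07°C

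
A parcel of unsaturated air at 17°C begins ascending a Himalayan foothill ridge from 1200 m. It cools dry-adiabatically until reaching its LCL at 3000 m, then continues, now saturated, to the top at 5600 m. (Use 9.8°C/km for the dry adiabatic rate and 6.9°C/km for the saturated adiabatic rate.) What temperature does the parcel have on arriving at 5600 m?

-18.58°C

1200 → 3000 m (dry, 9.8°C/km): ΔT = -9.8 × 1.8 = -17.64°C → T = -0.64°C
3000 → 5600 m (saturated, 6.9°C/km): ΔT = -6.9 × 2.6 = -17.94°C → T = -18.58°C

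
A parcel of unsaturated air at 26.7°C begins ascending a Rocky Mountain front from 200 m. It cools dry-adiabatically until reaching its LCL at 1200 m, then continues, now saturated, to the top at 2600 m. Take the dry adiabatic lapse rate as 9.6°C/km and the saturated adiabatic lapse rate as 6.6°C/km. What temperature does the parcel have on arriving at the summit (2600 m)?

7.86°C

200 → 1200 m (dry, 9.6°C/km): ΔT = -9.6 × 1 = -9.6°C → T = 17.1°C
1200 → 2600 m (saturated, 6.6°C/km): ΔT = -6.6 × 1.4 = -9.24°C → T = 7.86°C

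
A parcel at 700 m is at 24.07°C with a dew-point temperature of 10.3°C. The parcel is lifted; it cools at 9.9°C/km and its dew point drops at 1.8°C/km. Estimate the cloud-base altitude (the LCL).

2400 m

T and T_d converge at 9.9 − 1.8 = 8.1°C per km
Height above start = (24.07 − 10.3) / 8.1 = 1.7 km
LCL altitude = 700 m + 1700 m = 2400 m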